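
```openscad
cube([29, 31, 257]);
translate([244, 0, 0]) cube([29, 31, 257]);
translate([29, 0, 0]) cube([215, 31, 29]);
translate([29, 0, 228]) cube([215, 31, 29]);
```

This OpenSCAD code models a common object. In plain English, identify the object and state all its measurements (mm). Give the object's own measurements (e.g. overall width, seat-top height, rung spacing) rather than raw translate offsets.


A rectangular picture frame lying in the x–z plane (depth along y). The opening is 215 mm wide (x) by 199 mm tall (z), surrounded by a border 29 mm wide on all four sides. The frame is 31 mm deep and is made of two full-height vertical stiles with two horizontal rails fitted between them.


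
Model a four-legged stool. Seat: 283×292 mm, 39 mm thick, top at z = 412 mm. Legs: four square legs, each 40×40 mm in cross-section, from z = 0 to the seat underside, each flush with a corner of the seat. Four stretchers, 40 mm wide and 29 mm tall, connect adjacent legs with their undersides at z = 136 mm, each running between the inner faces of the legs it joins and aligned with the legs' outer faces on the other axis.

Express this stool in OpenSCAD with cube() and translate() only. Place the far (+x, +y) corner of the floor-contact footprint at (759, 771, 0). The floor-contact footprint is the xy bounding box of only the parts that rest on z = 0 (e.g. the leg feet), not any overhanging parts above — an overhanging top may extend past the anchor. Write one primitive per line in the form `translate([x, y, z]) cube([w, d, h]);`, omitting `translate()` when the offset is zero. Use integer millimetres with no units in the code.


translate([476, 479, 373]) cube([283, 292, 39]);
translate([476, 479, 0]) cube([40, 40, 373]);
translate([719, 479, 0]) cube([40, 40, 373]);
translate([476, 731, 0]) cube([40, 40, 373]);
translate([719, 731, 0]) cube([40, 40, 373]);
translate([516, 479, 136]) cube([203, 40, 29]);
translate([516, 731, 136]) cube([203, 40, 29]);
translate([476, 519, 136]) cube([40, 212, 29]);
translate([719, 519, 136]) cube([40, 212, 29]);


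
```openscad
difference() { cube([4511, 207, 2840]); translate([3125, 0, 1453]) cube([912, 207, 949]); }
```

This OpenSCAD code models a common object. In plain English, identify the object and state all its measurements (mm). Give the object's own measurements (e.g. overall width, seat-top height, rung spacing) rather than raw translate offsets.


A wall 4511 mm long (x), 207 mm thick (y), 2840 mm tall, with a rectangular window opening cut through it. The opening is 912 mm wide and 949 mm tall; its sill is at z = 1453 mm and its near (−x) edge is 3125 mm from the wall's −x end. The opening passes through the full wall thickness.


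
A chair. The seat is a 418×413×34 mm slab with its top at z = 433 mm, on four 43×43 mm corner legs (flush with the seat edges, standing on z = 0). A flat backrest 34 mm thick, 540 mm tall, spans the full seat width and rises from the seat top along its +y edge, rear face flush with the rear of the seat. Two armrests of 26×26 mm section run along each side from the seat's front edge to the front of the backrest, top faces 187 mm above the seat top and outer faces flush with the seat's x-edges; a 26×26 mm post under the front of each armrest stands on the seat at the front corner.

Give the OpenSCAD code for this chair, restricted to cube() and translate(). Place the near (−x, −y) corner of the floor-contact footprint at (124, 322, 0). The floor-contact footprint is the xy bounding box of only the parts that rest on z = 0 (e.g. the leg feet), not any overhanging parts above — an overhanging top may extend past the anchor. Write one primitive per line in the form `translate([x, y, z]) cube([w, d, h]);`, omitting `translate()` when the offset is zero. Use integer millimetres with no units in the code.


translate([124, 322, 399]) cube([418, 413, 34]);
translate([124, 322, 0]) cube([43, 43, 399]);
translate([499, 322, 0]) cube([43, 43, 399]);
translate([124, 692, 0]) cube([43, 43, 399]);
translate([499, 692, 0]) cube([43, 43, 399]);
translate([124, 701, 433]) cube([418, 34, 540]);
translate([124, 322, 594]) cube([26, 379, 26]);
translate([516, 322, 594]) cube([26, 379, 26]);
translate([124, 322, 433]) cube([26, 26, 161]);
translate([516, 322, 433]) cube([26, 26, 161]);


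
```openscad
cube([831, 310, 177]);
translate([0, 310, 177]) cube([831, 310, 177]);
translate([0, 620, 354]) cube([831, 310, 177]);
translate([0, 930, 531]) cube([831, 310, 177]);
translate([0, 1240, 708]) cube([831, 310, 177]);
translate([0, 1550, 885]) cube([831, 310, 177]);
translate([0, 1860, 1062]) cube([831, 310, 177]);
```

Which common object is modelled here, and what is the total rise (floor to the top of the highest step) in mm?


A staircase. The total rise is 1239 mm.

7 identical blocks, each offset up and back from the previous — a staircase. Each step is 177 mm tall and there are 7 of them, so the total rise is 7 × 177 = 1239 mm.


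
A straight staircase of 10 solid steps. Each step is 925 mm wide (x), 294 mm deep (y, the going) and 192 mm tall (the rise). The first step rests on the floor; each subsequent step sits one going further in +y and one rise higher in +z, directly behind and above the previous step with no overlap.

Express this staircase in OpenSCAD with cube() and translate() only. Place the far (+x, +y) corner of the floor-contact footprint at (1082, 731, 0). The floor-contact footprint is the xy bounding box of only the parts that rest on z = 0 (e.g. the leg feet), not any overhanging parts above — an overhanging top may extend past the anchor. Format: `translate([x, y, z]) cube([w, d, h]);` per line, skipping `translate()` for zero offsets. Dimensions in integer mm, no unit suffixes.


translate([157, 437, 0]) cube([925, 294, 192]);
translate([157, 731, 192]) cube([925, 294, 192]);
translate([157, 1025, 384]) cube([925, 294, 192]);
translate([157, 1319, 576]) cube([925, 294, 192]);
translate([157, 1613, 768]) cube([925, 294, 192]);
translate([157, 1907, 960]) cube([925, 294, 192]);
translate([157, 2201, 1152]) cube([925, 294, 192]);
translate([157, 2495, 1344]) cube([925, 294, 192]);
translate([157, 2789, 1536]) cube([925, 294, 192]);
translate([157, 3083, 1728]) cube([925, 294, 192]);


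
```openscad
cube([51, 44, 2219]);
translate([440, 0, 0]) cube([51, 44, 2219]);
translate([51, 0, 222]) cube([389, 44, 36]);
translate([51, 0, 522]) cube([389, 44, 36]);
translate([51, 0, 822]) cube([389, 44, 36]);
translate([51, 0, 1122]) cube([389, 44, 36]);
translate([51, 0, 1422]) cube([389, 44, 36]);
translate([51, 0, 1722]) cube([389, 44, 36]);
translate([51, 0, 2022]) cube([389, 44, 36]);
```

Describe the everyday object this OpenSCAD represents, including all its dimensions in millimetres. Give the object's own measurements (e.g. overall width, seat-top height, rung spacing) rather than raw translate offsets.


A straight ladder. Two 51×44 mm vertical rails, 2219 mm tall, stand 491 mm apart (outside-to-outside) with their front faces coplanar on the −y side. 7 rungs, each 44 mm deep and 36 mm tall, span between the inner faces of the rails, front faces flush with the rails. The lowest rung's underside is at z = 222 mm and rungs are spaced 300 mm apart (underside to underside).


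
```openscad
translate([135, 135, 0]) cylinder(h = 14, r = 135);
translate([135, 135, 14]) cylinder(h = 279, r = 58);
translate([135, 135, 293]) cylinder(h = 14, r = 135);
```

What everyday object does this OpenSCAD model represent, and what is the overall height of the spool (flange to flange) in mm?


A spool. The overall height is 307 mm.

Three coaxial cylinders, large–small–large — a spool. Two 14 mm flanges and a 279 mm core give 14 + 279 + 14 = 307 mm.


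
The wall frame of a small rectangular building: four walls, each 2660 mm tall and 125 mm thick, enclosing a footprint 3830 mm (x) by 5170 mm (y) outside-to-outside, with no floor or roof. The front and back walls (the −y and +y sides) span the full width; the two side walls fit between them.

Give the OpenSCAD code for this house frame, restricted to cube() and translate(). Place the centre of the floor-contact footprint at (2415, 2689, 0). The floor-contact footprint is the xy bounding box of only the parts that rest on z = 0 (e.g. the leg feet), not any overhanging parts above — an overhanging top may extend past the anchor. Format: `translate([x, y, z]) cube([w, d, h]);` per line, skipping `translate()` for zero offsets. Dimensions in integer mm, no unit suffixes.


translate([500, 104, 0]) cube([3830, 125, 2660]);
translate([500, 5149, 0]) cube([3830, 125, 2660]);
translate([500, 229, 0]) cube([125, 4920, 2660]);
translate([4205, 229, 0]) cube([125, 4920, 2660]);


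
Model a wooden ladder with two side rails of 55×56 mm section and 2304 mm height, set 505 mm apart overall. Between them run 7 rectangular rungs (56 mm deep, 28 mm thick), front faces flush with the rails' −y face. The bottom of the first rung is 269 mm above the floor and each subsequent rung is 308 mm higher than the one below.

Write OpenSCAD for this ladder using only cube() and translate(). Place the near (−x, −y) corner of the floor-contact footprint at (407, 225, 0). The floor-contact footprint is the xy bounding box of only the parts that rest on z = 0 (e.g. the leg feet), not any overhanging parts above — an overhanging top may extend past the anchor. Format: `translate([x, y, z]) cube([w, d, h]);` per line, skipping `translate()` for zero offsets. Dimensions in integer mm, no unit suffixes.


translate([407, 225, 0]) cube([55, 56, 2304]);
translate([857, 225, 0]) cube([55, 56, 2304]);
translate([462, 225, 269]) cube([395, 56, 28]);
translate([462, 225, 577]) cube([395, 56, 28]);
translate([462, 225, 885]) cube([395, 56, 28]);
translate([462, 225, 1193]) cube([395, 56, 28]);
translate([462, 225, 1501]) cube([395, 56, 28]);
translate([462, 225, 1809]) cube([395, 56, 28]);
translate([462, 225, 2117]) cube([395, 56, 28]);


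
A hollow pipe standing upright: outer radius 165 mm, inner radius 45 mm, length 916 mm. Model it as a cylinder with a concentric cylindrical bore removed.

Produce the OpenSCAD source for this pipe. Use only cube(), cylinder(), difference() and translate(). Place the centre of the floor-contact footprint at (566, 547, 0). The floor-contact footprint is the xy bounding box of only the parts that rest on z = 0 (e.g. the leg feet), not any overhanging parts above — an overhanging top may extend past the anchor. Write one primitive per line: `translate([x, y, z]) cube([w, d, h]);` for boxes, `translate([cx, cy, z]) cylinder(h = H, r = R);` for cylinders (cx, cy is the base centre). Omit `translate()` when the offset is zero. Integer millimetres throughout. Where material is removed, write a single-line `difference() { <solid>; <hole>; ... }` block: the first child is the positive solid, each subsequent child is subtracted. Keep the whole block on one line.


difference() { translate([566, 547, 0]) cylinder(h = 916, r = 165); translate([566, 547, 0]) cylinder(h = 916, r = 45); }


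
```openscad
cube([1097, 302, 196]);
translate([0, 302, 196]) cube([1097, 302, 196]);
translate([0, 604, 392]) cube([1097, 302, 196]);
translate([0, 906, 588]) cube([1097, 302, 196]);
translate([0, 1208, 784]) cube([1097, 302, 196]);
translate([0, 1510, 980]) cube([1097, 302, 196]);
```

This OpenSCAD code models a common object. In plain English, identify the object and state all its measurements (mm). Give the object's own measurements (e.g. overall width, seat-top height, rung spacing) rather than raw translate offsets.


A straight staircase of 6 solid steps. Each step is 1097 mm wide (x), 302 mm deep (y, the going) and 196 mm tall (the rise). The first step rests on the floor; each subsequent step sits one going further in +y and one rise higher in +z, directly behind and above the previous step with no overlap.


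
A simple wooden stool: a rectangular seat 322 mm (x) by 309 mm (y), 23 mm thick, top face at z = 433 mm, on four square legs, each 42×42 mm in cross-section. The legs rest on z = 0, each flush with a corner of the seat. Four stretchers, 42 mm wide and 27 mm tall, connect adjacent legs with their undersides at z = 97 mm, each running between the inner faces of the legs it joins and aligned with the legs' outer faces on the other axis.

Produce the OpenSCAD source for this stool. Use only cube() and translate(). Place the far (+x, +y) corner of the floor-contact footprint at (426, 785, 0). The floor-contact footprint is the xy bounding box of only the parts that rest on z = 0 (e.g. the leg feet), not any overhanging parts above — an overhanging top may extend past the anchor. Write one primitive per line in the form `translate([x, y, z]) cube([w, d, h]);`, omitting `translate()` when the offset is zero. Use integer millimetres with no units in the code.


translate([104, 476, 410]) cube([322, 309, 23]);
translate([104, 476, 0]) cube([42, 42, 410]);
translate([384, 476, 0]) cube([42, 42, 410]);
translate([104, 743, 0]) cube([42, 42, 410]);
translate([384, 743, 0]) cube([42, 42, 410]);
translate([146, 476, 97]) cube([238, 42, 27]);
translate([146, 743, 97]) cube([238, 42, 27]);
translate([104, 518, 97]) cube([42, 225, 27]);
translate([384, 518, 97]) cube([42, 225, 27]);


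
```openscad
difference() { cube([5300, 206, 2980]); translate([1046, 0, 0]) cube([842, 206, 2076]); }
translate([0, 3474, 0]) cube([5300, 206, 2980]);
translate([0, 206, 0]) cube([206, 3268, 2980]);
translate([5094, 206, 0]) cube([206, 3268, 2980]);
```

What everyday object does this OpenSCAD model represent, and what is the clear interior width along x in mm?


A single room. The interior width is 4888 mm.

Four walls enclosing a rectangle with a door in the front wall — a room. Outside width 5300 minus two 206 mm walls gives 4888 mm.


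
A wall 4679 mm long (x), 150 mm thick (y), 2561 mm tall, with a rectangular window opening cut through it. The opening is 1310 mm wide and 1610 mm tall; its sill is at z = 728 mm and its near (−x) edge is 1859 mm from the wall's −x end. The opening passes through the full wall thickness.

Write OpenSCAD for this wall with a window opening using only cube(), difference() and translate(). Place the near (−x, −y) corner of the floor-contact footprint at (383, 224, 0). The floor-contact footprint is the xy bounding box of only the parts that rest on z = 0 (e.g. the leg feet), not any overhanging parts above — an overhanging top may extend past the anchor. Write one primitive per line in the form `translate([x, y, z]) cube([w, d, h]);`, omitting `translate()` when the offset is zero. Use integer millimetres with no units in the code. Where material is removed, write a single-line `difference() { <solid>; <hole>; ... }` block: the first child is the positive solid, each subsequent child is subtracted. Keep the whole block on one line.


difference() { translate([383, 224, 0]) cube([4679, 150, 2561]); translate([2242, 224, 728]) cube([1310, 150, 1610]); }


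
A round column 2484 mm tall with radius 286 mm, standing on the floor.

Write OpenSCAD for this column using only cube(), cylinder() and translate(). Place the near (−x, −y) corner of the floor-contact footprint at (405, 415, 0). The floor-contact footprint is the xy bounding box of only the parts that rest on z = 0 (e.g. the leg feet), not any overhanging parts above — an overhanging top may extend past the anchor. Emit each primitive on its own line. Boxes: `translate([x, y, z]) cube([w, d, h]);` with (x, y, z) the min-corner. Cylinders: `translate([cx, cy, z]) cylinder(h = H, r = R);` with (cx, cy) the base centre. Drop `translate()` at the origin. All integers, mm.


translate([691, 701, 0]) cylinder(h = 2484, r = 286);


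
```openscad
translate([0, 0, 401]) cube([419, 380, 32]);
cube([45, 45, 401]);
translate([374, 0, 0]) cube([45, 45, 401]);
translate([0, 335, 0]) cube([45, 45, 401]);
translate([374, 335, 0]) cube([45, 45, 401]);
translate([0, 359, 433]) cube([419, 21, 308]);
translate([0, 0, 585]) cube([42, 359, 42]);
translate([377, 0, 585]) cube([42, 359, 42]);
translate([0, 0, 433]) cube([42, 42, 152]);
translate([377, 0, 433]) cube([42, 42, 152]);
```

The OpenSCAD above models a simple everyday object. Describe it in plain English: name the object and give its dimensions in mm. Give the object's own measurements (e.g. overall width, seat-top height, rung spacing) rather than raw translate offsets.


A chair. The seat is a 419×380×32 mm slab with its top at z = 433 mm, on four 45×45 mm corner legs (flush with the seat edges, standing on z = 0). A flat backrest 21 mm thick, 308 mm tall, spans the full seat width and rises from the seat top along its +y edge, rear face flush with the rear of the seat. Two armrests of 42×42 mm section run along each side from the seat's front edge to the front of the backrest, top faces 194 mm above the seat top and outer faces flush with the seat's x-edges; a 42×42 mm post under the front of each armrest stands on the seat at the front corner.


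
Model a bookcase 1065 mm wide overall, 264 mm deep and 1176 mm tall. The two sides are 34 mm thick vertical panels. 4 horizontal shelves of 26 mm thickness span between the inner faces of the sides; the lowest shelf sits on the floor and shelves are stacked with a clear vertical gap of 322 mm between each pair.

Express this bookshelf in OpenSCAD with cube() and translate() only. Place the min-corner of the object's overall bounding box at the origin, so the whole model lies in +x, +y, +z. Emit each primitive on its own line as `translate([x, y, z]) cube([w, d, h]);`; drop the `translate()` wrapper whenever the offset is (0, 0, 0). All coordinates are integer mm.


cube([34, 264, 1176]);
translate([1031, 0, 0]) cube([34, 264, 1176]);
translate([34, 0, 0]) cube([997, 264, 26]);
translate([34, 0, 348]) cube([997, 264, 26]);
translate([34, 0, 696]) cube([997, 264, 26]);
translate([34, 0, 1044]) cube([997, 264, 26]);


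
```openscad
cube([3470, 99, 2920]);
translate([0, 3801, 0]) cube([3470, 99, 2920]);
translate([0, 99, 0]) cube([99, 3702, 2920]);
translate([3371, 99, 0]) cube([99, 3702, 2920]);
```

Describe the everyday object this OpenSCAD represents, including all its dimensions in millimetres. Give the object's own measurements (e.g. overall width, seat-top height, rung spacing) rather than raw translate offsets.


The wall frame of a small rectangular building: four walls, each 2920 mm tall and 99 mm thick, enclosing a footprint 3470 mm (x) by 3900 mm (y) outside-to-outside, with no floor or roof. The front and back walls (the −y and +y sides) span the full width; the two side walls fit between them.


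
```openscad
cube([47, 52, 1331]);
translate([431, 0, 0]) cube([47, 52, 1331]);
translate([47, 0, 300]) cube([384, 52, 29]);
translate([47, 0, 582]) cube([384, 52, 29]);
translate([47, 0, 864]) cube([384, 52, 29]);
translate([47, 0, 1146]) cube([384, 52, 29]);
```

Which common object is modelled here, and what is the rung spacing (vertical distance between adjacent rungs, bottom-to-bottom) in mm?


A ladder. The rung spacing is 282 mm.

Two tall 47×52 posts with 4 short bars between them — a ladder. Adjacent rungs sit at z = 300 and z = 582, so the spacing is 582 − 300 = 282 mm.


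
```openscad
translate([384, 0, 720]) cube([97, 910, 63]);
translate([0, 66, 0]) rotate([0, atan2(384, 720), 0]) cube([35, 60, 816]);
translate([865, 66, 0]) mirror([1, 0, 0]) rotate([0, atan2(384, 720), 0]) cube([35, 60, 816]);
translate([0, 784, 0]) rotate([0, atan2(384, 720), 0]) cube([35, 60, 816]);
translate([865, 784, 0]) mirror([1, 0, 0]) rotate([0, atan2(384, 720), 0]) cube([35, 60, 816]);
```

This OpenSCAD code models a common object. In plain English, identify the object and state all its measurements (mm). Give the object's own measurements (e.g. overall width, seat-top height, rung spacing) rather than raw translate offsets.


A sawhorse. A 97×910×63 mm beam (x, y, z) sits on two A-frame leg pairs. Each pair is two raked legs of 35×60 mm section (60 mm along y) splaying symmetrically in x. Each leg rises 720 mm vertically over 384 mm of horizontal reach and is 816 mm long along its own axis. Every leg's outer bottom edge rests on the floor and its outer top edge meets a bottom edge of the beam — the left legs (tilting toward +x) meet the beam's −x bottom edge, the right legs (their mirror images, tilting toward −x) meet its +x bottom edge — so the leg tops tuck under the beam, the beam's underside is 720 mm above the floor, and the feet are 865 mm apart outside-to-outside with the beam centred between them. The two leg pairs are set in 66 mm from either end of the beam.


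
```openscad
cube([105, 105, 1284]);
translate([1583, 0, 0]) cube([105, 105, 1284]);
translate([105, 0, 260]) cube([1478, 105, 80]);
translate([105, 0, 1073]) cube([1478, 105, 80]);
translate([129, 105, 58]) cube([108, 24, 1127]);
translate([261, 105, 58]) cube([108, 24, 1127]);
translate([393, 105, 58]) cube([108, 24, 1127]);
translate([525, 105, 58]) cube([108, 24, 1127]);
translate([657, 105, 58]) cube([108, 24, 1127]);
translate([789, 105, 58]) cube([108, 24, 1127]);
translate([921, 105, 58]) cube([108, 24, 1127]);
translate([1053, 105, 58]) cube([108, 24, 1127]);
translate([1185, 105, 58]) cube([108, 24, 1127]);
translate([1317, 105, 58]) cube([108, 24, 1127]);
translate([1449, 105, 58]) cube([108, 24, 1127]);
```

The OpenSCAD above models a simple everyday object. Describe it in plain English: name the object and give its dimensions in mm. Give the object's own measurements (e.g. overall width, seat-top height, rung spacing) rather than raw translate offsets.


A fence section. Two 105×105 mm posts, 1284 mm tall, stand on the floor with a clear span of 1478 mm between their inner faces. Two horizontal rails of 105×80 mm section span the gap between the posts with their undersides at z = 260 mm and z = 1073 mm, flush with the posts' −y face. 11 pickets, each 108 mm wide, 24 mm thick and 1127 mm tall, are fixed to the +y face of the rails with their bottoms at z = 58 mm, spaced across the span with a 24 mm gap after the −x post and between neighbouring pickets, with 26 mm left before the +x post.


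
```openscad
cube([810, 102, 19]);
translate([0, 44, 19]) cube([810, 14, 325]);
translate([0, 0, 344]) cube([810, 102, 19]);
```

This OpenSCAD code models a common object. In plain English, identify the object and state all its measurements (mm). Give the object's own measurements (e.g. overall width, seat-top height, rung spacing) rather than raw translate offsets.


An I-beam lying along x, 810 mm long. Overall section height 363 mm. Two flanges 102 mm wide (y) and 19 mm thick, one on the floor and one at the top; a web 14 mm thick runs between them, centred on the flange width.


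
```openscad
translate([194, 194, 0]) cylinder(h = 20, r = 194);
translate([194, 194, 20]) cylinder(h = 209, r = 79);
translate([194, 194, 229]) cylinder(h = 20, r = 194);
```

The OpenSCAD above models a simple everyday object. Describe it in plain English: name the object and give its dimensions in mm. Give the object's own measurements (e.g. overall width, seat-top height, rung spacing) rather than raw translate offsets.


A spool: two coaxial disc flanges of radius 194 mm and thickness 20 mm, joined by a core cylinder of radius 79 mm and height 209 mm. The lower flange rests on z = 0 and the three cylinders share a vertical axis.


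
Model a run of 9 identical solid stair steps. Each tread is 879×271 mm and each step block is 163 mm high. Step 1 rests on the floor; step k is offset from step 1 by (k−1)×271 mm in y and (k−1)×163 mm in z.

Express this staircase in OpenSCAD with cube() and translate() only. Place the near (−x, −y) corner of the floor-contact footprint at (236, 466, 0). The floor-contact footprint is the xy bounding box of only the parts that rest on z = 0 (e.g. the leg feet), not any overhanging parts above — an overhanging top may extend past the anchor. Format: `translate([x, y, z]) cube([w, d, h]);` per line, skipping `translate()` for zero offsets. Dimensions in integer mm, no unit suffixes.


translate([236, 466, 0]) cube([879, 271, 163]);
translate([236, 737, 163]) cube([879, 271, 163]);
translate([236, 1008, 326]) cube([879, 271, 163]);
translate([236, 1279, 489]) cube([879, 271, 163]);
translate([236, 1550, 652]) cube([879, 271, 163]);
translate([236, 1821, 815]) cube([879, 271, 163]);
translate([236, 2092, 978]) cube([879, 271, 163]);
translate([236, 2363, 1141]) cube([879, 271, 163]);
translate([236, 2634, 1304]) cube([879, 271, 163]);


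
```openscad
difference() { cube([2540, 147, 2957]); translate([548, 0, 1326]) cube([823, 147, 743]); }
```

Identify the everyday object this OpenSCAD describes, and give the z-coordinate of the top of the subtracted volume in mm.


A wall with a window opening. The window head height is 2069 mm.

A wall with a rectangular opening subtracted — a window. Sill at z = 1326, opening 743 mm tall, so the head is at 1326 + 743 = 2069 mm.


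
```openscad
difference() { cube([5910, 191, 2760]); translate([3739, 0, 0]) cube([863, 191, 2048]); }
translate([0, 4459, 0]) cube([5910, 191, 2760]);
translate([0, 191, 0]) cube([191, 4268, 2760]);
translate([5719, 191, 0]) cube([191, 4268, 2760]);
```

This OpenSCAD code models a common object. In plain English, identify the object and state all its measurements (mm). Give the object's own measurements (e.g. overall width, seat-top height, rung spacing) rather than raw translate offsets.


A single room: four walls, each 2760 mm tall and 191 mm thick, enclosing an outside footprint 5910×4650 mm (x × y), no floor or roof. The front and back walls (−y and +y sides) run the full x-width; the side walls fit between their inner faces. A door opening 863 mm wide and 2048 mm tall is cut through the front wall from the floor up, its −x edge 3739 mm from the wall's −x end.


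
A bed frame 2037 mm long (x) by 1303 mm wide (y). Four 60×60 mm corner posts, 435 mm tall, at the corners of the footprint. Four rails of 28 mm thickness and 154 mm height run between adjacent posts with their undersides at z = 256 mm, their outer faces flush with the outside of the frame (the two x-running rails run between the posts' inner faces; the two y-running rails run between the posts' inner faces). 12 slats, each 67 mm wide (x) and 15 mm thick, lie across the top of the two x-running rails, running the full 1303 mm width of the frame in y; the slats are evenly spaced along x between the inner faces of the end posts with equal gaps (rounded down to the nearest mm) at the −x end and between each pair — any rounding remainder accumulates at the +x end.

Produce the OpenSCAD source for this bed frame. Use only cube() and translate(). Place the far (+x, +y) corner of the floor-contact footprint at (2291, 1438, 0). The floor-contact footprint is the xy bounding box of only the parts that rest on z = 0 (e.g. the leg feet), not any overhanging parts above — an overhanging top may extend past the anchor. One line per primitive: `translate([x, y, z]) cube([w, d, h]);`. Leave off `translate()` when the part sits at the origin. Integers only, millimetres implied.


// slat z = rail_z + rail_h = 256 + 154 = 410
// slat gap = ⌊(1917 − 12·67) / 13⌋ = 85
translate([254, 135, 0]) cube([60, 60, 435]);
translate([254, 1378, 0]) cube([60, 60, 435]);
translate([2231, 135, 0]) cube([60, 60, 435]);
translate([2231, 1378, 0]) cube([60, 60, 435]);
translate([314, 135, 256]) cube([1917, 28, 154]);
translate([314, 1410, 256]) cube([1917, 28, 154]);
translate([254, 195, 256]) cube([28, 1183, 154]);
translate([2263, 195, 256]) cube([28, 1183, 154]);
translate([399, 135, 410]) cube([67, 1303, 15]);
translate([551, 135, 410]) cube([67, 1303, 15]);
translate([703, 135, 410]) cube([67, 1303, 15]);
translate([855, 135, 410]) cube([67, 1303, 15]);
translate([1007, 135, 410]) cube([67, 1303, 15]);
translate([1159, 135, 410]) cube([67, 1303, 15]);
translate([1311, 135, 410]) cube([67, 1303, 15]);
translate([1463, 135, 410]) cube([67, 1303, 15]);
translate([1615, 135, 410]) cube([67, 1303, 15]);
translate([1767, 135, 410]) cube([67, 1303, 15]);
translate([1919, 135, 410]) cube([67, 1303, 15]);
translate([2071, 135, 410]) cube([67, 1303, 15]);


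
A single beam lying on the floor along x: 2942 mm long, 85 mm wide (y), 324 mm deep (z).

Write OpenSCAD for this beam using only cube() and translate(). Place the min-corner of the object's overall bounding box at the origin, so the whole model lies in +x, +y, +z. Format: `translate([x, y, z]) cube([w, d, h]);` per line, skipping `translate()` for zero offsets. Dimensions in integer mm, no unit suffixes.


cube([2942, 85, 324]);


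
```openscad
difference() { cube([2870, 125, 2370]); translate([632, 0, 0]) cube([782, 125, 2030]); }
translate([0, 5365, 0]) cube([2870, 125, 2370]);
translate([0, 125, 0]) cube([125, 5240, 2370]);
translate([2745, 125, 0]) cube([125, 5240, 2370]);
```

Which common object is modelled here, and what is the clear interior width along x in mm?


A single room. The interior width is 2620 mm.

Four walls enclosing a rectangle with a door in the front wall — a room. Outside width 2870 minus two 125 mm walls gives 2620 mm.


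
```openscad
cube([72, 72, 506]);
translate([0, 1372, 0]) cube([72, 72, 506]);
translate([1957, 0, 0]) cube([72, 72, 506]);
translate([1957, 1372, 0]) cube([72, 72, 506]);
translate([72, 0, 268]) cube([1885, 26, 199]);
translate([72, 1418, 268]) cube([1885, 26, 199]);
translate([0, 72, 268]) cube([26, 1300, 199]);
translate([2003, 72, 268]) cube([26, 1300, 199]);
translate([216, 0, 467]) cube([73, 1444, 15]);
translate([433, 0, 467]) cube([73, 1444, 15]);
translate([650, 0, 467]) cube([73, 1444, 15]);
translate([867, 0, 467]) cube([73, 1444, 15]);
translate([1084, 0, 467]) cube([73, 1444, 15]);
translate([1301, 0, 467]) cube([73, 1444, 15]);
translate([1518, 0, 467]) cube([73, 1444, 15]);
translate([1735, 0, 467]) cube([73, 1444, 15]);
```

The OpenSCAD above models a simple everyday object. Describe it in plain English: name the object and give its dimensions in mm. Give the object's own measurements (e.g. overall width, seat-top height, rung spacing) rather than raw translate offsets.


A bed frame 2029 mm long (x) by 1444 mm wide (y). Four 72×72 mm corner posts, 506 mm tall, at the corners of the footprint. Four rails of 26 mm thickness and 199 mm height run between adjacent posts with their undersides at z = 268 mm, their outer faces flush with the outside of the frame (the two x-running rails run between the posts' inner faces; the two y-running rails run between the posts' inner faces). 8 slats, each 73 mm wide (x) and 15 mm thick, lie across the top of the two x-running rails, running the full 1444 mm width of the frame in y; along x they sit between the end posts with a 144 mm gap after the −x posts and between neighbouring slats, leaving 149 mm before the +x posts.


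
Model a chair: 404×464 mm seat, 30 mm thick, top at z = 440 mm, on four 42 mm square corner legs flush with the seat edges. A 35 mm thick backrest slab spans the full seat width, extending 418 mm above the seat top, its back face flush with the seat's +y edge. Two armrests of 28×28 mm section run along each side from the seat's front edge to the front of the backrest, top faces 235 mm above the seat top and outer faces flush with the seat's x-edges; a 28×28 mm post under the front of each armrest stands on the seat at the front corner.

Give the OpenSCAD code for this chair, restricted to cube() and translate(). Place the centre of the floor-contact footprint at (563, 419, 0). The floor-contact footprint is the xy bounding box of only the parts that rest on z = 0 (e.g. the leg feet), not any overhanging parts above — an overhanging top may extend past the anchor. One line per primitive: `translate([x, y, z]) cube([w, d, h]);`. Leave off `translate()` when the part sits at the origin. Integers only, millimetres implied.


// leg_h = 440 - 30 = 410
// arm post h = 235 - 28 = 207
translate([361, 187, 410]) cube([404, 464, 30]);
translate([361, 187, 0]) cube([42, 42, 410]);
translate([723, 187, 0]) cube([42, 42, 410]);
translate([361, 609, 0]) cube([42, 42, 410]);
translate([723, 609, 0]) cube([42, 42, 410]);
translate([361, 616, 440]) cube([404, 35, 418]);
translate([361, 187, 647]) cube([28, 429, 28]);
translate([737, 187, 647]) cube([28, 429, 28]);
translate([361, 187, 440]) cube([28, 28, 207]);
translate([737, 187, 440]) cube([28, 28, 207]);


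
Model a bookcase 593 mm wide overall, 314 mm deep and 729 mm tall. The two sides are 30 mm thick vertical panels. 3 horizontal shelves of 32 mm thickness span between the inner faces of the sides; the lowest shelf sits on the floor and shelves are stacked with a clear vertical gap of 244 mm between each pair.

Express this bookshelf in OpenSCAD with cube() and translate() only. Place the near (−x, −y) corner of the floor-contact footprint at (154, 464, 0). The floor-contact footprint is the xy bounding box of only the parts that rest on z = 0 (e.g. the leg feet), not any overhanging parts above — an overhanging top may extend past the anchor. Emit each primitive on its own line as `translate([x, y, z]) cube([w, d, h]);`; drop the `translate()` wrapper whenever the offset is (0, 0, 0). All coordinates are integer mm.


translate([154, 464, 0]) cube([30, 314, 729]);
translate([717, 464, 0]) cube([30, 314, 729]);
translate([184, 464, 0]) cube([533, 314, 32]);
translate([184, 464, 276]) cube([533, 314, 32]);
translate([184, 464, 552]) cube([533, 314, 32]);


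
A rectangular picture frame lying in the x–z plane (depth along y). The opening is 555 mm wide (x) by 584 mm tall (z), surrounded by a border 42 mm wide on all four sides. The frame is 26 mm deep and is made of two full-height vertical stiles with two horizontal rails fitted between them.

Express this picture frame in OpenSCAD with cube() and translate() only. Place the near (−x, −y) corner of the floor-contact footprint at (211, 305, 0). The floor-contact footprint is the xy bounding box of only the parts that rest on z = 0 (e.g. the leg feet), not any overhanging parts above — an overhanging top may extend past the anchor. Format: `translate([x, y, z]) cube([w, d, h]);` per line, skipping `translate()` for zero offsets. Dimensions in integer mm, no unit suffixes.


translate([211, 305, 0]) cube([42, 26, 668]);
translate([808, 305, 0]) cube([42, 26, 668]);
translate([253, 305, 0]) cube([555, 26, 42]);
translate([253, 305, 626]) cube([555, 26, 42]);


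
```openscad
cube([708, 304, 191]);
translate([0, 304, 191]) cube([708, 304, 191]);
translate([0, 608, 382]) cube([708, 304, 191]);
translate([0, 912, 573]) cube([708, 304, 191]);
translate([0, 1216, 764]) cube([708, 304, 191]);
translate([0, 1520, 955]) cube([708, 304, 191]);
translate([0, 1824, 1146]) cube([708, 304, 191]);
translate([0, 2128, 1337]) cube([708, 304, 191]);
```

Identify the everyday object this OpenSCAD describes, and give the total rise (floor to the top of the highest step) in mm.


A staircase. The total rise is 1528 mm.

8 identical blocks, each offset up and back from the previous — a staircase. Each step is 191 mm tall and there are 8 of them, so the total rise is 8 × 191 = 1528 mm.


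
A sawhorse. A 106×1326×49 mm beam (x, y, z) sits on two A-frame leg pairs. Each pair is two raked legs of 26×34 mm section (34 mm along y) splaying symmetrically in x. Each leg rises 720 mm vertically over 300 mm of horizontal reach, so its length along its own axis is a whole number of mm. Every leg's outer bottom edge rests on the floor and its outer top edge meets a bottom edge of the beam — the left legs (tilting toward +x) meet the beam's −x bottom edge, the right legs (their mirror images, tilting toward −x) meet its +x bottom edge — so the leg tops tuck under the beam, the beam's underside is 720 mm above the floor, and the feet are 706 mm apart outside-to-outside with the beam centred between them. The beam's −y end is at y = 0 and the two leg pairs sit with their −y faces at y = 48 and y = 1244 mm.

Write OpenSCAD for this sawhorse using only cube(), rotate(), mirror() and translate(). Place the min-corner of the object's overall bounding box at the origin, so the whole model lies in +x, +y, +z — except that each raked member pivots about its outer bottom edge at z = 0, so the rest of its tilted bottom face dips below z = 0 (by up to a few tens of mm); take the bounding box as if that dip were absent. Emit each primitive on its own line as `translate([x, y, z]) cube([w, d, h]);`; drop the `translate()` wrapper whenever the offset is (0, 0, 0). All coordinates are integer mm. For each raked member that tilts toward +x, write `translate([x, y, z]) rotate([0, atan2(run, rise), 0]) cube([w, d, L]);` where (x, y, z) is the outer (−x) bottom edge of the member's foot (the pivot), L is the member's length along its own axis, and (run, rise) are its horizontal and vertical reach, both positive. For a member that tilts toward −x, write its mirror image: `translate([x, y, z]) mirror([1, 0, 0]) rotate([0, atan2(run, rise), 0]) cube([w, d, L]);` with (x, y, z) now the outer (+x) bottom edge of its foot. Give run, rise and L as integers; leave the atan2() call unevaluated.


// leg length = √(300² + 720²) = 780
// right-leg outer foot x = 2·300 + 106 = 706
// beam min-corner = (300, 0, 720)
translate([300, 0, 720]) cube([106, 1326, 49]);
translate([0, 48, 0]) rotate([0, atan2(300, 720), 0]) cube([26, 34, 780]);
translate([706, 48, 0]) mirror([1, 0, 0]) rotate([0, atan2(300, 720), 0]) cube([26, 34, 780]);
translate([0, 1244, 0]) rotate([0, atan2(300, 720), 0]) cube([26, 34, 780]);
translate([706, 1244, 0]) mirror([1, 0, 0]) rotate([0, atan2(300, 720), 0]) cube([26, 34, 780]);


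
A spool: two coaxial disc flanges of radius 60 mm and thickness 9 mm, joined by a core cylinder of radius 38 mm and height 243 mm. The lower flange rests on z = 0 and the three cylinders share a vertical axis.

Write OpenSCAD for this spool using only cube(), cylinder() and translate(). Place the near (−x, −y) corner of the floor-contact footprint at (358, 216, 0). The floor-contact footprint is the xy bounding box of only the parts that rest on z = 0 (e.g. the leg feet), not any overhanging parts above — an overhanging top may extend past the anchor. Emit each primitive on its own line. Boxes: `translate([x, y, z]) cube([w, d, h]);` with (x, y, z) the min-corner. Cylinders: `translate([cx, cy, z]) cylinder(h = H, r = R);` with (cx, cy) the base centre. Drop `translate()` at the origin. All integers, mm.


translate([418, 276, 0]) cylinder(h = 9, r = 60);
translate([418, 276, 9]) cylinder(h = 243, r = 38);
translate([418, 276, 252]) cylinder(h = 9, r = 60);


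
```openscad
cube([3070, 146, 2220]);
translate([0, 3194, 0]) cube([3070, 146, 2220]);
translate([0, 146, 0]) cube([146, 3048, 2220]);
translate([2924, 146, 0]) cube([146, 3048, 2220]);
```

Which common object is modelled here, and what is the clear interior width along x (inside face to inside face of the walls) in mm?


A house (or room) frame. The interior width is 2778 mm.

Four 2220 mm walls enclosing a rectangle with no floor or roof — a room or house frame. Outside width is 3070 mm and wall thickness is 146 mm, so the interior width is 3070 − 2 × 146 = 2778 mm.


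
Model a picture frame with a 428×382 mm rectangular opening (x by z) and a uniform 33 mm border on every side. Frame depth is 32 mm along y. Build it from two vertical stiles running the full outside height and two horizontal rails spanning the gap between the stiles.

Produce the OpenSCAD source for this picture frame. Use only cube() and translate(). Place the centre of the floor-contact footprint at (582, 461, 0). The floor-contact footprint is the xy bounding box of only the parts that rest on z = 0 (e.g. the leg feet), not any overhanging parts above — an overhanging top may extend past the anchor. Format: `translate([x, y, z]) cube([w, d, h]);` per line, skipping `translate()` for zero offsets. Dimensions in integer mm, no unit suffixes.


translate([335, 445, 0]) cube([33, 32, 448]);
translate([796, 445, 0]) cube([33, 32, 448]);
translate([368, 445, 0]) cube([428, 32, 33]);
translate([368, 445, 415]) cube([428, 32, 33]);
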